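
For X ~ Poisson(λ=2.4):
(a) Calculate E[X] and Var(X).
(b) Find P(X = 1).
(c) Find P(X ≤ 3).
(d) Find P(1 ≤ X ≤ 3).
(a) E[X] = 2.4000, Var(X) = 2.4000
(b) P(X = 1) = 0.217723
(c) P(X ≤ 3) = 0.778723
(d) P(1 ≤ X ≤ 3) = 0.688005

We have X ~ Poisson(λ=2.4).

(a) Moments:
E[X] = 2.4000
Var(X) = 2.4000
σ = √Var(X) = 1.5492

(b) Point probability using PMF:
P(X = 1) = 0.217723

(c) Cumulative probability using CDF:
P(X ≤ 3) = F(3) = 0.778723

(d) Range probability:
P(1 ≤ X ≤ 3) = P(X ≤ 3) - P(X ≤ 0)
                   = F(3) - F(0)
                   = 0.778723 - 0.090718
                   = 0.688005

This means approximately 68.8% of outcomes fall in the interval [1, 3].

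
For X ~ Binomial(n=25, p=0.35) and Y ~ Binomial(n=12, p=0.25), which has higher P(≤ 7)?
Y has higher probability (P(Y ≤ 7) = 0.9972 > P(X ≤ 7) = 0.3061)

Compute P(≤ 7) for each distribution:

X ~ Binomial(n=25, p=0.35):
P(X ≤ 7) = 0.3061

Y ~ Binomial(n=12, p=0.25):
P(Y ≤ 7) = 0.9972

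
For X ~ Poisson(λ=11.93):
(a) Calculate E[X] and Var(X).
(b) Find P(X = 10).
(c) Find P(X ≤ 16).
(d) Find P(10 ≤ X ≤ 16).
(a) E[X] = 11.9300, Var(X) = 11.9300
(b) P(X = 10) = 0.106049
(c) P(X ≤ 16) = 0.902465
(d) P(10 ≤ X ≤ 16) = 0.653904

We have X ~ Poisson(λ=11.93).

(a) Moments:
E[X] = 11.9300
Var(X) = 11.9300
σ = √Var(X) = 3.4540

(b) Point probability using PMF:
P(X = 10) = 0.106049

(c) Cumulative probability using CDF:
P(X ≤ 16) = F(16) = 0.902465

(d) Range probability:
P(10 ≤ X ≤ 16) = P(X ≤ 16) - P(X ≤ 9)
                   = F(16) - F(9)
                   = 0.902465 - 0.248561
                   = 0.653904

This means approximately 65.4% of outcomes fall in the interval [10, 16].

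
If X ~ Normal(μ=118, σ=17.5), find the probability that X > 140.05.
0.103835

We have X ~ Normal(μ=118, σ=17.5).

P(X > 140.05) = 1 - P(X ≤ 140.05)
                = 1 - F(140.05)
                = 1 - 0.896165
                = 0.103835

So there's approximately a 10.4% chance that X exceeds 140.05.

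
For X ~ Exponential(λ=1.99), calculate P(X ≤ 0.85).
0.815757

We have X ~ Exponential(λ=1.99).

The CDF gives us P(X ≤ k).

Using the CDF:
P(X ≤ 0.85) = 0.815757

This means there's approximately a 81.6% chance that X is at most 0.85.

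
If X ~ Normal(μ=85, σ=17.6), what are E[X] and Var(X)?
E[X] = 85.0000, Var(X) = 309.7600

We have X ~ Normal(μ=85, σ=17.6).

For a Normal distribution with μ=85, σ=17.6:

Expected value:
E[X] = 85.0000

Variance:
Var(X) = 309.7600

Standard deviation:
σ = √Var(X) = 17.6000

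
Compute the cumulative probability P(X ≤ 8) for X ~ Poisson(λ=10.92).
0.239166

We have X ~ Poisson(λ=10.92).

The CDF gives us P(X ≤ k).

Using the CDF:
P(X ≤ 8) = 0.239166

This means there's approximately a 23.9% chance that X is at most 8.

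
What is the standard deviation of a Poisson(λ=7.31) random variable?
2.7037

We have X ~ Poisson(λ=7.31).

For a Poisson distribution with λ=7.31:
σ = √Var(X) = 2.7037

The standard deviation is the square root of the variance.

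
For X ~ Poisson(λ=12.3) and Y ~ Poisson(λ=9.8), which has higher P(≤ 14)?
Y has higher probability (P(Y ≤ 14) = 0.9265 > P(X ≤ 14) = 0.7442)

Compute P(≤ 14) for each distribution:

X ~ Poisson(λ=12.3):
P(X ≤ 14) = 0.7442

Y ~ Poisson(λ=9.8):
P(Y ≤ 14) = 0.9265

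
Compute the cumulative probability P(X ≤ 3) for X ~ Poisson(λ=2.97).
0.653953

We have X ~ Poisson(λ=2.97).

The CDF gives us P(X ≤ k).

Using the CDF:
P(X ≤ 3) = 0.653953

This means there's approximately a 65.4% chance that X is at most 3.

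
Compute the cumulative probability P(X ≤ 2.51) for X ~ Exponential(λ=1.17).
0.946960

We have X ~ Exponential(λ=1.17).

The CDF gives us P(X ≤ k).

Using the CDF:
P(X ≤ 2.51) = 0.946960

This means there's approximately a 94.7% chance that X is at most 2.51.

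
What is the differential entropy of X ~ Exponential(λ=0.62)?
1.4780 nats

We have X ~ Exponential(λ=0.62).

The differential entropy measures the uncertainty or information content of the distribution.

For an Exponential distribution with λ=0.62:
h(X) = 1.4780 nats

(In bits, this would be 2.1324 bits.)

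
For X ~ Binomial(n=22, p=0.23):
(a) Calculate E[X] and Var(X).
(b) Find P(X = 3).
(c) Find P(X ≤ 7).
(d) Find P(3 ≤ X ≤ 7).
(a) E[X] = 5.0600, Var(X) = 3.8962
(b) P(X = 3) = 0.130626
(c) P(X ≤ 7) = 0.888777
(d) P(3 ≤ X ≤ 7) = 0.799083

We have X ~ Binomial(n=22, p=0.23).

(a) Moments:
E[X] = 5.0600
Var(X) = 3.8962
σ = √Var(X) = 1.9739

(b) Point probability using PMF:
P(X = 3) = 0.130626

(c) Cumulative probability using CDF:
P(X ≤ 7) = F(7) = 0.888777

(d) Range probability:
P(3 ≤ X ≤ 7) = P(X ≤ 7) - P(X ≤ 2)
                   = F(7) - F(2)
                   = 0.888777 - 0.089694
                   = 0.799083

This means approximately 79.9% of outcomes fall in the interval [3, 7].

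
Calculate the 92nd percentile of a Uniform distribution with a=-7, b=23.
20.6000

We have X ~ Uniform(a=-7, b=23).

We want to find x such that P(X ≤ x) = 0.92.

This is the 92nd percentile, which means 92% of values fall below this point.

Using the inverse CDF (quantile function):
x = F⁻¹(0.92) = 20.6000

Verification: P(X ≤ 20.6000) = 0.92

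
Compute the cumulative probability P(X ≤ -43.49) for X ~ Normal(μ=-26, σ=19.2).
0.181164

We have X ~ Normal(μ=-26, σ=19.2).

The CDF gives us P(X ≤ k).

Using the CDF:
P(X ≤ -43.49) = 0.181164

This means there's approximately a 18.1% chance that X is at most -43.49.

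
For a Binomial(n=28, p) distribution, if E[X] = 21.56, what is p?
p = 0.77

For a Binomial(n, p) distribution:
E[X] = n × p

Given n = 28 and E[X] = 21.56:
21.56 = 28 × p
p = 21.56 / 28 = 0.77

Verification: Binomial(28, 0.77) has E[X] = 21.56 ✓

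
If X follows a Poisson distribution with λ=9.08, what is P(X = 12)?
0.074696

We have X ~ Poisson(λ=9.08).

For a Poisson distribution, the PMF gives us the probability of each outcome.

Using the PMF formula:
P(X = 12) = 0.074696

Rounded to 4 decimal places: 0.0747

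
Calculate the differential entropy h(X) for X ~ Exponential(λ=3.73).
-0.3164 nats

We have X ~ Exponential(λ=3.73).

The differential entropy measures the uncertainty or information content of the distribution.

For an Exponential distribution with λ=3.73:
h(X) = -0.3164 nats

(In bits, this would be -0.4565 bits.)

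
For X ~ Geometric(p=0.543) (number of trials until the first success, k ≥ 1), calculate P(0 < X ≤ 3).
0.904556

We have X ~ Geometric(p=0.543) (number of trials until the first success, k ≥ 1).

To find P(0 < X ≤ 3), we use:
P(0 < X ≤ 3) = P(X ≤ 3) - P(X ≤ 0)
                 = F(3) - F(0)
                 = 0.904556 - 0.000000
                 = 0.904556

So there's approximately a 90.5% chance that X falls in this range.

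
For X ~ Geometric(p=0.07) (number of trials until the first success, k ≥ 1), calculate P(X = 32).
0.007380

We have X ~ Geometric(p=0.07) (number of trials until the first success, k ≥ 1).

For a Geometric distribution, the PMF gives us the probability of each outcome.

Using the PMF formula:
P(X = 32) = 0.007380

Rounded to 4 decimal places: 0.0074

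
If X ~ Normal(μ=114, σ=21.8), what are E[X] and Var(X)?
E[X] = 114.0000, Var(X) = 475.2400

We have X ~ Normal(μ=114, σ=21.8).

For a Normal distribution with μ=114, σ=21.8:

Expected value:
E[X] = 114.0000

Variance:
Var(X) = 475.2400

Standard deviation:
σ = √Var(X) = 21.8000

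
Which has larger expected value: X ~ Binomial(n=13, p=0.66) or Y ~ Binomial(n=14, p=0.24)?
X has larger mean (8.5800 > 3.3600)

Compute the expected value for each distribution:

X ~ Binomial(n=13, p=0.66):
E[X] = 8.5800

Y ~ Binomial(n=14, p=0.24):
E[Y] = 3.3600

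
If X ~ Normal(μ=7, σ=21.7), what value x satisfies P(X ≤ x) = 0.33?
-2.5461

We have X ~ Normal(μ=7, σ=21.7).

We want to find x such that P(X ≤ x) = 0.33.

This is the 33rd percentile, which means 33% of values fall below this point.

Using the inverse CDF (quantile function):
x = F⁻¹(0.33) = -2.5461

Verification: P(X ≤ -2.5461) = 0.33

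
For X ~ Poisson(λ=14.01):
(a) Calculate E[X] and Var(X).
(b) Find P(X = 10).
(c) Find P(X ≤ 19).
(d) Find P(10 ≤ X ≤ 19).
(a) E[X] = 14.0100, Var(X) = 14.0100
(b) P(X = 10) = 0.066093
(c) P(X ≤ 19) = 0.923086
(d) P(10 ≤ X ≤ 19) = 0.814159

We have X ~ Poisson(λ=14.01).

(a) Moments:
E[X] = 14.0100
Var(X) = 14.0100
σ = √Var(X) = 3.7430

(b) Point probability using PMF:
P(X = 10) = 0.066093

(c) Cumulative probability using CDF:
P(X ≤ 19) = F(19) = 0.923086

(d) Range probability:
P(10 ≤ X ≤ 19) = P(X ≤ 19) - P(X ≤ 9)
                   = F(19) - F(9)
                   = 0.923086 - 0.108927
                   = 0.814159

This means approximately 81.4% of outcomes fall in the interval [10, 19].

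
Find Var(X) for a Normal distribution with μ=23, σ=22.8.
519.8400

We have X ~ Normal(μ=23, σ=22.8).

For a Normal distribution with μ=23, σ=22.8:
Var(X) = 519.8400

The variance measures the spread of the distribution around the mean.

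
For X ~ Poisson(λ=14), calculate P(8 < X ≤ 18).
0.820588

We have X ~ Poisson(λ=14).

To find P(8 < X ≤ 18), we use:
P(8 < X ≤ 18) = P(X ≤ 18) - P(X ≤ 8)
                 = F(18) - F(8)
                 = 0.882643 - 0.062055
                 = 0.820588

So there's approximately a 82.1% chance that X falls in this range.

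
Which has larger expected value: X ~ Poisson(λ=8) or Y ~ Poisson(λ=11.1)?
Y has larger mean (11.1000 > 8.0000)

Compute the expected value for each distribution:

X ~ Poisson(λ=8):
E[X] = 8.0000

Y ~ Poisson(λ=11.1):
E[Y] = 11.1000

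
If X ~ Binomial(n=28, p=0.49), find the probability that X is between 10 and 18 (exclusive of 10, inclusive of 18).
0.854031

We have X ~ Binomial(n=28, p=0.49).

To find P(10 < X ≤ 18), we use:
P(10 < X ≤ 18) = P(X ≤ 18) - P(X ≤ 10)
                 = F(18) - F(10)
                 = 0.965353 - 0.111323
                 = 0.854031

So there's approximately a 85.4% chance that X falls in this range.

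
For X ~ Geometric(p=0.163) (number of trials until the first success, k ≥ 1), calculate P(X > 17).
0.048566

We have X ~ Geometric(p=0.163) (number of trials until the first success, k ≥ 1).

P(X > 17) = 1 - P(X ≤ 17)
                = 1 - F(17)
                = 1 - 0.951434
                = 0.048566

So there's approximately a 4.9% chance that X exceeds 17.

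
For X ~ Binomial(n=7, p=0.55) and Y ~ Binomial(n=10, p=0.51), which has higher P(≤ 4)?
X has higher probability (P(X ≤ 4) = 0.6836 > P(Y ≤ 4) = 0.3526)

Compute P(≤ 4) for each distribution:

X ~ Binomial(n=7, p=0.55):
P(X ≤ 4) = 0.6836

Y ~ Binomial(n=10, p=0.51):
P(Y ≤ 4) = 0.3526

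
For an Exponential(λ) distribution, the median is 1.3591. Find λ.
λ = 0.5100

For X ~ Exponential(λ), the CDF is F(x) = 1 - e^(-λx).
The median m satisfies F(m) = 0.5:
1 - e^(-λm) = 0.5
e^(-λm) = 0.5
λm = ln(2)
m = ln(2) / λ

Given m = 1.3591:
λ = ln(2) / 1.3591 = 0.693147 / 1.3591 = 0.5100

Verification: ln(2) / 0.5100 = 1.3591 ✓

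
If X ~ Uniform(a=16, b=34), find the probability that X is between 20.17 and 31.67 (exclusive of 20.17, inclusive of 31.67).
0.638889

We have X ~ Uniform(a=16, b=34).

To find P(20.17 < X ≤ 31.67), we use:
P(20.17 < X ≤ 31.67) = P(X ≤ 31.67) - P(X ≤ 20.17)
                 = F(31.67) - F(20.17)
                 = 0.870556 - 0.231667
                 = 0.638889

So there's approximately a 63.9% chance that X falls in this range.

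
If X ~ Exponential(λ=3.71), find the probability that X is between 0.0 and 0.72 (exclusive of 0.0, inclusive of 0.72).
0.930831

We have X ~ Exponential(λ=3.71).

To find P(0.0 < X ≤ 0.72), we use:
P(0.0 < X ≤ 0.72) = P(X ≤ 0.72) - P(X ≤ 0.0)
                 = F(0.72) - F(0.0)
                 = 0.930831 - 0.000000
                 = 0.930831

So there's approximately a 93.1% chance that X falls in this range.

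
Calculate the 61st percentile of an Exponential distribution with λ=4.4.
0.2140

We have X ~ Exponential(λ=4.4).

We want to find x such that P(X ≤ x) = 0.61.

This is the 61st percentile, which means 61% of values fall below this point.

Using the inverse CDF (quantile function):
x = F⁻¹(0.61) = 0.2140

Verification: P(X ≤ 0.2140) = 0.61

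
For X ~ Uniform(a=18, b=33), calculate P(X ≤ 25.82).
0.521333

We have X ~ Uniform(a=18, b=33).

The CDF gives us P(X ≤ k).

Using the CDF:
P(X ≤ 25.82) = 0.521333

This means there's approximately a 52.1% chance that X is at most 25.82.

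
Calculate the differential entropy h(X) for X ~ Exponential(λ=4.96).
-0.6014 nats

We have X ~ Exponential(λ=4.96).

The differential entropy measures the uncertainty or information content of the distribution.

For an Exponential distribution with λ=4.96:
h(X) = -0.6014 nats

(In bits, this would be -0.8676 bits.)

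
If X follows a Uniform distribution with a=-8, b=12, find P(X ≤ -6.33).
0.083500

We have X ~ Uniform(a=-8, b=12).

The CDF gives us P(X ≤ k).

Using the CDF:
P(X ≤ -6.33) = 0.083500

This means there's approximately a 8.3% chance that X is at most -6.33.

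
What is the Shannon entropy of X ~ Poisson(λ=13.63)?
2.7187 nats

We have X ~ Poisson(λ=13.63).

The Shannon entropy measures the uncertainty or information content of the distribution.

For a Poisson distribution with λ=13.63:
H(X) = 2.7187 nats

(In bits, this would be 3.9223 bits.)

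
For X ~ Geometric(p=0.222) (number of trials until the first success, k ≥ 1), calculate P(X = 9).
0.029798

We have X ~ Geometric(p=0.222) (number of trials until the first success, k ≥ 1).

For a Geometric distribution, the PMF gives us the probability of each outcome.

Using the PMF formula:
P(X = 9) = 0.029798

Rounded to 4 decimal places: 0.0298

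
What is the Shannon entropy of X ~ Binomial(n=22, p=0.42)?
2.2577 nats

We have X ~ Binomial(n=22, p=0.42).

The Shannon entropy measures the uncertainty or information content of the distribution.

For a Binomial distribution with n=22, p=0.42:
H(X) = 2.2577 nats

(In bits, this would be 3.2572 bits.)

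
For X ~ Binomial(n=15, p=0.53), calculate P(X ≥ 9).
0.390502

We have X ~ Binomial(n=15, p=0.53).

For discrete distributions, P(X ≥ 9) = 1 - P(X ≤ 8).

P(X ≤ 8) = 0.609498
P(X ≥ 9) = 1 - 0.609498 = 0.390502

So there's approximately a 39.1% chance that X is at least 9.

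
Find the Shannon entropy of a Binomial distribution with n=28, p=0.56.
2.3843 nats

We have X ~ Binomial(n=28, p=0.56).

The Shannon entropy measures the uncertainty or information content of the distribution.

For a Binomial distribution with n=28, p=0.56:
H(X) = 2.3843 nats

(In bits, this would be 3.4399 bits.)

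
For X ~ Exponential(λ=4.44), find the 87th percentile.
0.4595

We have X ~ Exponential(λ=4.44).

We want to find x such that P(X ≤ x) = 0.87.

This is the 87th percentile, which means 87% of values fall below this point.

Using the inverse CDF (quantile function):
x = F⁻¹(0.87) = 0.4595

Verification: P(X ≤ 0.4595) = 0.87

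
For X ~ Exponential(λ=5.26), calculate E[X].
0.1901

We have X ~ Exponential(λ=5.26).

For an Exponential distribution with λ=5.26:
E[X] = 0.1901

This is the expected (average) value of X.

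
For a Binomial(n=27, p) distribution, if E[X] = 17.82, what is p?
p = 0.66

For a Binomial(n, p) distribution:
E[X] = n × p

Given n = 27 and E[X] = 17.82:
17.82 = 27 × p
p = 17.82 / 27 = 0.66

Verification: Binomial(27, 0.66) has E[X] = 17.82 ✓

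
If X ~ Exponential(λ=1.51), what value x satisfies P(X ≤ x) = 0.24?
0.1817

We have X ~ Exponential(λ=1.51).

We want to find x such that P(X ≤ x) = 0.24.

This is the 24th percentile, which means 24% of values fall below this point.

Using the inverse CDF (quantile function):
x = F⁻¹(0.24) = 0.1817

Verification: P(X ≤ 0.1817) = 0.24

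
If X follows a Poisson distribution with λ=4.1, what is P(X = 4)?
0.195127

We have X ~ Poisson(λ=4.1).

For a Poisson distribution, the PMF gives us the probability of each outcome.

Using the PMF formula:
P(X = 4) = 0.195127

Rounded to 4 decimal places: 0.1951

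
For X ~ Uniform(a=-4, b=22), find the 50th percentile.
9.0000

We have X ~ Uniform(a=-4, b=22).

We want to find x such that P(X ≤ x) = 0.5.

This is the 50th percentile, which means 50% of values fall below this point.

Using the inverse CDF (quantile function):
x = F⁻¹(0.5) = 9.0000

Verification: P(X ≤ 9.0000) = 0.5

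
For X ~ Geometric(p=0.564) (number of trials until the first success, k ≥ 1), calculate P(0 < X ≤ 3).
0.917118

We have X ~ Geometric(p=0.564) (number of trials until the first success, k ≥ 1).

To find P(0 < X ≤ 3), we use:
P(0 < X ≤ 3) = P(X ≤ 3) - P(X ≤ 0)
                 = F(3) - F(0)
                 = 0.917118 - 0.000000
                 = 0.917118

So there's approximately a 91.7% chance that X falls in this range.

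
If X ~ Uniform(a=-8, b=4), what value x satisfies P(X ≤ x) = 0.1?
-6.8000

We have X ~ Uniform(a=-8, b=4).

We want to find x such that P(X ≤ x) = 0.1.

This is the 10th percentile, which means 10% of values fall below this point.

Using the inverse CDF (quantile function):
x = F⁻¹(0.1) = -6.8000

Verification: P(X ≤ -6.8000) = 0.1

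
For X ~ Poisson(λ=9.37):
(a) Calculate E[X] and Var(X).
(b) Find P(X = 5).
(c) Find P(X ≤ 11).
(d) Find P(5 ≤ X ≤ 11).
(a) E[X] = 9.3700, Var(X) = 9.3700
(b) P(X = 5) = 0.051307
(c) P(X ≤ 11) = 0.765710
(d) P(5 ≤ X ≤ 11) = 0.722017

We have X ~ Poisson(λ=9.37).

(a) Moments:
E[X] = 9.3700
Var(X) = 9.3700
σ = √Var(X) = 3.0610

(b) Point probability using PMF:
P(X = 5) = 0.051307

(c) Cumulative probability using CDF:
P(X ≤ 11) = F(11) = 0.765710

(d) Range probability:
P(5 ≤ X ≤ 11) = P(X ≤ 11) - P(X ≤ 4)
                   = F(11) - F(4)
                   = 0.765710 - 0.043692
                   = 0.722017

This means approximately 72.2% of outcomes fall in the interval [5, 11].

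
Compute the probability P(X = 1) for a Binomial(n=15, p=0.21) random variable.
0.116169

We have X ~ Binomial(n=15, p=0.21).

For a Binomial distribution, the PMF gives us the probability of each outcome.

Using the PMF formula:
P(X = 1) = 0.116169

Rounded to 4 decimal places: 0.1162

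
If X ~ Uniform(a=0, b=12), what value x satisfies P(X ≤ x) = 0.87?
10.4400

We have X ~ Uniform(a=0, b=12).

We want to find x such that P(X ≤ x) = 0.87.

This is the 87th percentile, which means 87% of values fall below this point.

Using the inverse CDF (quantile function):
x = F⁻¹(0.87) = 10.4400

Verification: P(X ≤ 10.4400) = 0.87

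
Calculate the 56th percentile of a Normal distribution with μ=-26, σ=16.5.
-23.5090

We have X ~ Normal(μ=-26, σ=16.5).

We want to find x such that P(X ≤ x) = 0.56.

This is the 56th percentile, which means 56% of values fall below this point.

Using the inverse CDF (quantile function):
x = F⁻¹(0.56) = -23.5090

Verification: P(X ≤ -23.5090) = 0.56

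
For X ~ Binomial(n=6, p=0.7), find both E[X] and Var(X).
E[X] = 4.2000, Var(X) = 1.2600

We have X ~ Binomial(n=6, p=0.7).

For a Binomial distribution with n=6, p=0.7:

Expected value:
E[X] = 4.2000

Variance:
Var(X) = 1.2600

Standard deviation:
σ = √Var(X) = 1.1225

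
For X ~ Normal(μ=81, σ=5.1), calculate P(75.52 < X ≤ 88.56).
0.789580

We have X ~ Normal(μ=81, σ=5.1).

To find P(75.52 < X ≤ 88.56), we use:
P(75.52 < X ≤ 88.56) = P(X ≤ 88.56) - P(X ≤ 75.52)
                 = F(88.56) - F(75.52)
                 = 0.930877 - 0.141297
                 = 0.789580

So there's approximately a 79.0% chance that X falls in this range.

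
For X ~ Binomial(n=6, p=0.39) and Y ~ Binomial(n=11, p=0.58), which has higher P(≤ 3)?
X has higher probability (P(X ≤ 3) = 0.8343 > P(Y ≤ 3) = 0.0399)

Compute P(≤ 3) for each distribution:

X ~ Binomial(n=6, p=0.39):
P(X ≤ 3) = 0.8343

Y ~ Binomial(n=11, p=0.58):
P(Y ≤ 3) = 0.0399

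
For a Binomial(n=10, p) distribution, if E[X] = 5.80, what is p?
p = 0.58

For a Binomial(n, p) distribution:
E[X] = n × p

Given n = 10 and E[X] = 5.80:
5.80 = 10 × p
p = 5.80 / 10 = 0.58

Verification: Binomial(10, 0.58) has E[X] = 5.80 ✓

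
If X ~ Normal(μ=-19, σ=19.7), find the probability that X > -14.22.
0.404142

We have X ~ Normal(μ=-19, σ=19.7).

P(X > -14.22) = 1 - P(X ≤ -14.22)
                = 1 - F(-14.22)
                = 1 - 0.595858
                = 0.404142

So there's approximately a 40.4% chance that X exceeds -14.22.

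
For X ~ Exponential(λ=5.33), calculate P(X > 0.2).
0.344383

We have X ~ Exponential(λ=5.33).

P(X > 0.2) = 1 - P(X ≤ 0.2)
                = 1 - F(0.2)
                = 1 - 0.655617
                = 0.344383

So there's approximately a 34.4% chance that X exceeds 0.2.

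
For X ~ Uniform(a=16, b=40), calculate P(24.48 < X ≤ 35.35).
0.452917

We have X ~ Uniform(a=16, b=40).

To find P(24.48 < X ≤ 35.35), we use:
P(24.48 < X ≤ 35.35) = P(X ≤ 35.35) - P(X ≤ 24.48)
                 = F(35.35) - F(24.48)
                 = 0.806250 - 0.353333
                 = 0.452917

So there's approximately a 45.3% chance that X falls in this range.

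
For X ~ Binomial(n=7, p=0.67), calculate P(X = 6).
0.208959

We have X ~ Binomial(n=7, p=0.67).

For a Binomial distribution, the PMF gives us the probability of each outcome.

Using the PMF formula:
P(X = 6) = 0.208959

Rounded to 4 decimal places: 0.2090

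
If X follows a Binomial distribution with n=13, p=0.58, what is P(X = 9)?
0.165255

We have X ~ Binomial(n=13, p=0.58).

For a Binomial distribution, the PMF gives us the probability of each outcome.

Using the PMF formula:
P(X = 9) = 0.165255

Rounded to 4 decimal places: 0.1653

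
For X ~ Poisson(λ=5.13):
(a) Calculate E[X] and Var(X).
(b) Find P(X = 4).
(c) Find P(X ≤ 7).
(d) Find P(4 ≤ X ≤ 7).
(a) E[X] = 5.1300, Var(X) = 5.1300
(b) P(X = 4) = 0.170737
(c) P(X ≤ 7) = 0.852702
(d) P(4 ≤ X ≤ 7) = 0.605453

We have X ~ Poisson(λ=5.13).

(a) Moments:
E[X] = 5.1300
Var(X) = 5.1300
σ = √Var(X) = 2.2650

(b) Point probability using PMF:
P(X = 4) = 0.170737

(c) Cumulative probability using CDF:
P(X ≤ 7) = F(7) = 0.852702

(d) Range probability:
P(4 ≤ X ≤ 7) = P(X ≤ 7) - P(X ≤ 3)
                   = F(7) - F(3)
                   = 0.852702 - 0.247250
                   = 0.605453

This means approximately 60.5% of outcomes fall in the interval [4, 7].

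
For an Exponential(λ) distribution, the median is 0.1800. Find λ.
λ = 3.8508

For X ~ Exponential(λ), the CDF is F(x) = 1 - e^(-λx).
The median m satisfies F(m) = 0.5:
1 - e^(-λm) = 0.5
e^(-λm) = 0.5
λm = ln(2)
m = ln(2) / λ

Given m = 0.1800:
λ = ln(2) / 0.1800 = 0.693147 / 0.1800 = 3.8508

Verification: ln(2) / 3.8508 = 0.1800 ✓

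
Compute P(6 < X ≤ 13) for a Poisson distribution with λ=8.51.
0.693079

We have X ~ Poisson(λ=8.51).

To find P(6 < X ≤ 13), we use:
P(6 < X ≤ 13) = P(X ≤ 13) - P(X ≤ 6)
                 = F(13) - F(6)
                 = 0.948193 - 0.255114
                 = 0.693079

So there's approximately a 69.3% chance that X falls in this range.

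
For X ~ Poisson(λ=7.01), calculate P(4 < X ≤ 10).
0.728687

We have X ~ Poisson(λ=7.01).

To find P(4 < X ≤ 10), we use:
P(4 < X ≤ 10) = P(X ≤ 10) - P(X ≤ 4)
                 = F(10) - F(4)
                 = 0.900768 - 0.172081
                 = 0.728687

So there's approximately a 72.9% chance that X falls in this range.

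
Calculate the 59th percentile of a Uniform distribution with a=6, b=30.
20.1600

We have X ~ Uniform(a=6, b=30).

We want to find x such that P(X ≤ x) = 0.59.

This is the 59th percentile, which means 59% of values fall below this point.

Using the inverse CDF (quantile function):
x = F⁻¹(0.59) = 20.1600

Verification: P(X ≤ 20.1600) = 0.59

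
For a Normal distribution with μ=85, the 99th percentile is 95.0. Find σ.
σ = 4.2986

For X ~ Normal(μ, σ), the p-th percentile satisfies x = μ + z_p × σ,
where z_p = Φ⁻¹(p) is the standard normal quantile.

Step 1: z_{0.99} = Φ⁻¹(0.99) = 2.3263

Step 2: Solve for σ:
95.0 = 85 + 2.3263 × σ
σ = (95.0 - 85) / 2.3263
σ = 10.00 / 2.3263
σ = 4.2986

Verification: μ + z × σ = 85 + 2.3263 × 4.2986 = 95.00 ✓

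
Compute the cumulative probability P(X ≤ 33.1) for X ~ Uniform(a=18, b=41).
0.656522

We have X ~ Uniform(a=18, b=41).

The CDF gives us P(X ≤ k).

Using the CDF:
P(X ≤ 33.1) = 0.656522

This means there's approximately a 65.7% chance that X is at most 33.1.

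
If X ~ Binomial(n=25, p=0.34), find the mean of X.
8.5000

We have X ~ Binomial(n=25, p=0.34).

For a Binomial distribution with n=25, p=0.34:
E[X] = 8.5000

This is the expected (average) value of X.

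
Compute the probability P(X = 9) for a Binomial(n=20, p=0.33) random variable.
0.095204

We have X ~ Binomial(n=20, p=0.33).

For a Binomial distribution, the PMF gives us the probability of each outcome.

Using the PMF formula:
P(X = 9) = 0.095204

Rounded to 4 decimal places: 0.0952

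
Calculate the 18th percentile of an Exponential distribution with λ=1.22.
0.1627

We have X ~ Exponential(λ=1.22).

We want to find x such that P(X ≤ x) = 0.18.

This is the 18th percentile, which means 18% of values fall below this point.

Using the inverse CDF (quantile function):
x = F⁻¹(0.18) = 0.1627

Verification: P(X ≤ 0.1627) = 0.18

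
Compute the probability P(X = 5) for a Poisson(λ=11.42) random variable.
0.017763

We have X ~ Poisson(λ=11.42).

For a Poisson distribution, the PMF gives us the probability of each outcome.

Using the PMF formula:
P(X = 5) = 0.017763

Rounded to 4 decimal places: 0.0178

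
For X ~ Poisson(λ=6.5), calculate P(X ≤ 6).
0.526524

We have X ~ Poisson(λ=6.5).

The CDF gives us P(X ≤ k).

Using the CDF:
P(X ≤ 6) = 0.526524

This means there's approximately a 52.7% chance that X is at most 6.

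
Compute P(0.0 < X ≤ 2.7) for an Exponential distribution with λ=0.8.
0.884675

We have X ~ Exponential(λ=0.8).

To find P(0.0 < X ≤ 2.7), we use:
P(0.0 < X ≤ 2.7) = P(X ≤ 2.7) - P(X ≤ 0.0)
                 = F(2.7) - F(0.0)
                 = 0.884675 - 0.000000
                 = 0.884675

So there's approximately a 88.5% chance that X falls in this range.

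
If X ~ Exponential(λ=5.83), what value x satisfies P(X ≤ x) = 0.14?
0.0259

We have X ~ Exponential(λ=5.83).

We want to find x such that P(X ≤ x) = 0.14.

This is the 14th percentile, which means 14% of values fall below this point.

Using the inverse CDF (quantile function):
x = F⁻¹(0.14) = 0.0259

Verification: P(X ≤ 0.0259) = 0.14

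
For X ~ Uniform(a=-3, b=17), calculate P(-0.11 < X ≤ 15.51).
0.781000

We have X ~ Uniform(a=-3, b=17).

To find P(-0.11 < X ≤ 15.51), we use:
P(-0.11 < X ≤ 15.51) = P(X ≤ 15.51) - P(X ≤ -0.11)
                 = F(15.51) - F(-0.11)
                 = 0.925500 - 0.144500
                 = 0.781000

So there's approximately a 78.1% chance that X falls in this range.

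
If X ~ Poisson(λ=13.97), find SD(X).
3.7376

We have X ~ Poisson(λ=13.97).

For a Poisson distribution with λ=13.97:
σ = √Var(X) = 3.7376

The standard deviation is the square root of the variance.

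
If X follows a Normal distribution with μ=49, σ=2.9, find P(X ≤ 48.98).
0.497249

We have X ~ Normal(μ=49, σ=2.9).

The CDF gives us P(X ≤ k).

Using the CDF:
P(X ≤ 48.98) = 0.497249

This means there's approximately a 49.7% chance that X is at most 48.98.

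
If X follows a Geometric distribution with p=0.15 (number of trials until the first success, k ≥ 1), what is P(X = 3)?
0.108375

We have X ~ Geometric(p=0.15) (number of trials until the first success, k ≥ 1).

For a Geometric distribution, the PMF gives us the probability of each outcome.

Using the PMF formula:
P(X = 3) = 0.108375

Rounded to 4 decimal places: 0.1084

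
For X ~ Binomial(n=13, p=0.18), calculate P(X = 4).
0.125812

We have X ~ Binomial(n=13, p=0.18).

For a Binomial distribution, the PMF gives us the probability of each outcome.

Using the PMF formula:
P(X = 4) = 0.125812

Rounded to 4 decimal places: 0.1258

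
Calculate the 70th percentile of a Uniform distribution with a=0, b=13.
9.1000

We have X ~ Uniform(a=0, b=13).

We want to find x such that P(X ≤ x) = 0.7.

This is the 70th percentile, which means 70% of values fall below this point.

Using the inverse CDF (quantile function):
x = F⁻¹(0.7) = 9.1000

Verification: P(X ≤ 9.1000) = 0.7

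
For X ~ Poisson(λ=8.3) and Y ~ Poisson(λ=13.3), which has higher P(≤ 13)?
X has higher probability (P(X ≤ 13) = 0.9561 > P(Y ≤ 13) = 0.5401)

Compute P(≤ 13) for each distribution:

X ~ Poisson(λ=8.3):
P(X ≤ 13) = 0.9561

Y ~ Poisson(λ=13.3):
P(Y ≤ 13) = 0.5401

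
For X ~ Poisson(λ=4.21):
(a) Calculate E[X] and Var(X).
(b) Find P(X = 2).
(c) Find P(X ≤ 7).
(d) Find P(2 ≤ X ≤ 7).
(a) E[X] = 4.2100, Var(X) = 4.2100
(b) P(X = 2) = 0.131569
(c) P(X ≤ 7) = 0.935368
(d) P(2 ≤ X ≤ 7) = 0.858019

We have X ~ Poisson(λ=4.21).

(a) Moments:
E[X] = 4.2100
Var(X) = 4.2100
σ = √Var(X) = 2.0518

(b) Point probability using PMF:
P(X = 2) = 0.131569

(c) Cumulative probability using CDF:
P(X ≤ 7) = F(7) = 0.935368

(d) Range probability:
P(2 ≤ X ≤ 7) = P(X ≤ 7) - P(X ≤ 1)
                   = F(7) - F(1)
                   = 0.935368 - 0.077350
                   = 0.858019

This means approximately 85.8% of outcomes fall in the interval [2, 7].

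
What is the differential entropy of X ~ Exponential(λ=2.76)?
-0.0152 nats

We have X ~ Exponential(λ=2.76).

The differential entropy measures the uncertainty or information content of the distribution.

For an Exponential distribution with λ=2.76:
h(X) = -0.0152 nats

(In bits, this would be -0.0220 bits.)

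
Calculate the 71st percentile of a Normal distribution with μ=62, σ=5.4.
64.9883

We have X ~ Normal(μ=62, σ=5.4).

We want to find x such that P(X ≤ x) = 0.71.

This is the 71st percentile, which means 71% of values fall below this point.

Using the inverse CDF (quantile function):
x = F⁻¹(0.71) = 64.9883

Verification: P(X ≤ 64.9883) = 0.71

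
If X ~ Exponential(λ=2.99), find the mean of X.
0.3344

We have X ~ Exponential(λ=2.99).

For an Exponential distribution with λ=2.99:
E[X] = 0.3344

This is the expected (average) value of X.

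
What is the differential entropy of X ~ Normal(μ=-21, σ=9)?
3.6162 nats

We have X ~ Normal(μ=-21, σ=9).

The differential entropy measures the uncertainty or information content of the distribution.

For a Normal distribution with μ=-21, σ=9:
h(X) = 3.6162 nats

(In bits, this would be 5.2170 bits.)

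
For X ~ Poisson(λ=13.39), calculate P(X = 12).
0.106127

We have X ~ Poisson(λ=13.39).

For a Poisson distribution, the PMF gives us the probability of each outcome.

Using the PMF formula:
P(X = 12) = 0.106127

Rounded to 4 decimal places: 0.1061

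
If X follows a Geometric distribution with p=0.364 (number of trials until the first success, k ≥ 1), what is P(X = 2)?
0.231504

We have X ~ Geometric(p=0.364) (number of trials until the first success, k ≥ 1).

For a Geometric distribution, the PMF gives us the probability of each outcome.

Using the PMF formula:
P(X = 2) = 0.231504

Rounded to 4 decimal places: 0.2315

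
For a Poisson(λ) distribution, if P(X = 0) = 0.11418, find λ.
λ = 2.1700

For a Poisson(λ) distribution, the PMF at 0 is:
P(X = 0) = λ^0 e^(-λ) / 0! = e^(-λ)

Given P(X = 0) = 0.11418:
e^(-λ) = 0.11418
-λ = ln(0.11418)
λ = -ln(0.11418) = 2.1700

Verification: e^(-2.1700) = 0.11418 ✓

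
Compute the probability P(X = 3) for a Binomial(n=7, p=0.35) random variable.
0.267871

We have X ~ Binomial(n=7, p=0.35).

For a Binomial distribution, the PMF gives us the probability of each outcome.

Using the PMF formula:
P(X = 3) = 0.267871

Rounded to 4 decimal places: 0.2679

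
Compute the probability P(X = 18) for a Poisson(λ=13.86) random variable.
0.053220

We have X ~ Poisson(λ=13.86).

For a Poisson distribution, the PMF gives us the probability of each outcome.

Using the PMF formula:
P(X = 18) = 0.053220

Rounded to 4 decimal places: 0.0532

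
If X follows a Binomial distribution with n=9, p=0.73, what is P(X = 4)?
0.051343

We have X ~ Binomial(n=9, p=0.73).

For a Binomial distribution, the PMF gives us the probability of each outcome.

Using the PMF formula:
P(X = 4) = 0.051343

Rounded to 4 decimal places: 0.0513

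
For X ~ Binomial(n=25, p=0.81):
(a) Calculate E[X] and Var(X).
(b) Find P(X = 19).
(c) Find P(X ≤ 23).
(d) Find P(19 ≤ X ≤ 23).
(a) E[X] = 20.2500, Var(X) = 3.8475
(b) P(X = 19) = 0.152039
(c) P(X ≤ 23) = 0.964623
(d) P(19 ≤ X ≤ 23) = 0.781924

We have X ~ Binomial(n=25, p=0.81).

(a) Moments:
E[X] = 20.2500
Var(X) = 3.8475
σ = √Var(X) = 1.9615

(b) Point probability using PMF:
P(X = 19) = 0.152039

(c) Cumulative probability using CDF:
P(X ≤ 23) = F(23) = 0.964623

(d) Range probability:
P(19 ≤ X ≤ 23) = P(X ≤ 23) - P(X ≤ 18)
                   = F(23) - F(18)
                   = 0.964623 - 0.182700
                   = 0.781924

This means approximately 78.2% of outcomes fall in the interval [19, 23].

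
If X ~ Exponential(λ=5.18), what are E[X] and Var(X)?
E[X] = 0.1931, Var(X) = 0.0373

We have X ~ Exponential(λ=5.18).

For an Exponential distribution with λ=5.18:

Expected value:
E[X] = 0.1931

Variance:
Var(X) = 0.0373

Standard deviation:
σ = √Var(X) = 0.1931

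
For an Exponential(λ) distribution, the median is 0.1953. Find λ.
λ = 3.5491

For X ~ Exponential(λ), the CDF is F(x) = 1 - e^(-λx).
The median m satisfies F(m) = 0.5:
1 - e^(-λm) = 0.5
e^(-λm) = 0.5
λm = ln(2)
m = ln(2) / λ

Given m = 0.1953:
λ = ln(2) / 0.1953 = 0.693147 / 0.1953 = 3.5491

Verification: ln(2) / 3.5491 = 0.1953 ✓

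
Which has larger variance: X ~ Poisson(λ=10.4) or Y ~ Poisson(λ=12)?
Y has larger variance (12.0000 > 10.4000)

Compute the variance for each distribution:

X ~ Poisson(λ=10.4):
Var(X) = 10.4000

Y ~ Poisson(λ=12):
Var(Y) = 12.0000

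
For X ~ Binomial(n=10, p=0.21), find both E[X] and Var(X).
E[X] = 2.1000, Var(X) = 1.6590

We have X ~ Binomial(n=10, p=0.21).

For a Binomial distribution with n=10, p=0.21:

Expected value:
E[X] = 2.1000

Variance:
Var(X) = 1.6590

Standard deviation:
σ = √Var(X) = 1.2880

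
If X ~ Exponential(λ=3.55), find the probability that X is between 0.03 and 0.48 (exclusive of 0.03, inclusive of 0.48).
0.717021

We have X ~ Exponential(λ=3.55).

To find P(0.03 < X ≤ 0.48), we use:
P(0.03 < X ≤ 0.48) = P(X ≤ 0.48) - P(X ≤ 0.03)
                 = F(0.48) - F(0.03)
                 = 0.818046 - 0.101025
                 = 0.717021

So there's approximately a 71.7% chance that X falls in this range.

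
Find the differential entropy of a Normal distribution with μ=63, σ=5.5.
3.1237 nats

We have X ~ Normal(μ=63, σ=5.5).

The differential entropy measures the uncertainty or information content of the distribution.

For a Normal distribution with μ=63, σ=5.5:
h(X) = 3.1237 nats

(In bits, this would be 4.5065 bits.)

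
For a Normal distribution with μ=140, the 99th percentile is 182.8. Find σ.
σ = 18.3979

For X ~ Normal(μ, σ), the p-th percentile satisfies x = μ + z_p × σ,
where z_p = Φ⁻¹(p) is the standard normal quantile.

Step 1: z_{0.99} = Φ⁻¹(0.99) = 2.3263

Step 2: Solve for σ:
182.8 = 140 + 2.3263 × σ
σ = (182.8 - 140) / 2.3263
σ = 42.80 / 2.3263
σ = 18.3979

Verification: μ + z × σ = 140 + 2.3263 × 18.3979 = 182.80 ✓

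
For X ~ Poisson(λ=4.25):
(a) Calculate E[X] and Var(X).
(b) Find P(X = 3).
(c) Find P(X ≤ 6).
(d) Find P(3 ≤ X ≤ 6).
(a) E[X] = 4.2500, Var(X) = 4.2500
(b) P(X = 3) = 0.182500
(c) P(X ≤ 6) = 0.861687
(d) P(3 ≤ X ≤ 6) = 0.657976

We have X ~ Poisson(λ=4.25).

(a) Moments:
E[X] = 4.2500
Var(X) = 4.2500
σ = √Var(X) = 2.0616

(b) Point probability using PMF:
P(X = 3) = 0.182500

(c) Cumulative probability using CDF:
P(X ≤ 6) = F(6) = 0.861687

(d) Range probability:
P(3 ≤ X ≤ 6) = P(X ≤ 6) - P(X ≤ 2)
                   = F(6) - F(2)
                   = 0.861687 - 0.203711
                   = 0.657976

This means approximately 65.8% of outcomes fall in the interval [3, 6].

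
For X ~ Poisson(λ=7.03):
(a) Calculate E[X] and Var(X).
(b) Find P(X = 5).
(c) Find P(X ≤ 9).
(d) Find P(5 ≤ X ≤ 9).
(a) E[X] = 7.0300, Var(X) = 7.0300
(b) P(X = 5) = 0.126621
(c) P(X ≤ 9) = 0.827441
(d) P(5 ≤ X ≤ 9) = 0.657168

We have X ~ Poisson(λ=7.03).

(a) Moments:
E[X] = 7.0300
Var(X) = 7.0300
σ = √Var(X) = 2.6514

(b) Point probability using PMF:
P(X = 5) = 0.126621

(c) Cumulative probability using CDF:
P(X ≤ 9) = F(9) = 0.827441

(d) Range probability:
P(5 ≤ X ≤ 9) = P(X ≤ 9) - P(X ≤ 4)
                   = F(9) - F(4)
                   = 0.827441 - 0.170272
                   = 0.657168

This means approximately 65.7% of outcomes fall in the interval [5, 9].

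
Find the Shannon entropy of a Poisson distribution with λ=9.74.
2.5480 nats

We have X ~ Poisson(λ=9.74).

The Shannon entropy measures the uncertainty or information content of the distribution.

For a Poisson distribution with λ=9.74:
H(X) = 2.5480 nats

(In bits, this would be 3.6760 bits.)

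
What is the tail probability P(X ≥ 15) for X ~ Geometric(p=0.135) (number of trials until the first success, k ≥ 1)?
0.131288

We have X ~ Geometric(p=0.135) (number of trials until the first success, k ≥ 1).

For discrete distributions, P(X ≥ 15) = 1 - P(X ≤ 14).

P(X ≤ 14) = 0.868712
P(X ≥ 15) = 1 - 0.868712 = 0.131288

So there's approximately a 13.1% chance that X is at least 15.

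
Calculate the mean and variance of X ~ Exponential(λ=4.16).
E[X] = 0.2404, Var(X) = 0.0578

We have X ~ Exponential(λ=4.16).

For an Exponential distribution with λ=4.16:

Expected value:
E[X] = 0.2404

Variance:
Var(X) = 0.0578

Standard deviation:
σ = √Var(X) = 0.2404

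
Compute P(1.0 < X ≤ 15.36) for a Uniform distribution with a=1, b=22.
0.683810

We have X ~ Uniform(a=1, b=22).

To find P(1.0 < X ≤ 15.36), we use:
P(1.0 < X ≤ 15.36) = P(X ≤ 15.36) - P(X ≤ 1.0)
                 = F(15.36) - F(1.0)
                 = 0.683810 - 0.000000
                 = 0.683810

So there's approximately a 68.4% chance that X falls in this range.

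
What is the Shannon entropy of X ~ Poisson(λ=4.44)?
2.1420 nats

We have X ~ Poisson(λ=4.44).

The Shannon entropy measures the uncertainty or information content of the distribution.

For a Poisson distribution with λ=4.44:
H(X) = 2.1420 nats

(In bits, this would be 3.0902 bits.)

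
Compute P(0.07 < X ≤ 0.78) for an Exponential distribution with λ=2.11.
0.669832

We have X ~ Exponential(λ=2.11).

To find P(0.07 < X ≤ 0.78), we use:
P(0.07 < X ≤ 0.78) = P(X ≤ 0.78) - P(X ≤ 0.07)
                 = F(0.78) - F(0.07)
                 = 0.807142 - 0.137310
                 = 0.669832

So there's approximately a 67.0% chance that X falls in this range.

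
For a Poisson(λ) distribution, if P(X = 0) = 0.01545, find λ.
λ = 4.1701

For a Poisson(λ) distribution, the PMF at 0 is:
P(X = 0) = λ^0 e^(-λ) / 0! = e^(-λ)

Given P(X = 0) = 0.01545:
e^(-λ) = 0.01545
-λ = ln(0.01545)
λ = -ln(0.01545) = 4.1701

Verification: e^(-4.1701) = 0.01545 ✓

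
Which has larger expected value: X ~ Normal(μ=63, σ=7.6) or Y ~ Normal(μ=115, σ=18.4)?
Y has larger mean (115.0000 > 63.0000)

Compute the expected value for each distribution:

X ~ Normal(μ=63, σ=7.6):
E[X] = 63.0000

Y ~ Normal(μ=115, σ=18.4):
E[Y] = 115.0000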